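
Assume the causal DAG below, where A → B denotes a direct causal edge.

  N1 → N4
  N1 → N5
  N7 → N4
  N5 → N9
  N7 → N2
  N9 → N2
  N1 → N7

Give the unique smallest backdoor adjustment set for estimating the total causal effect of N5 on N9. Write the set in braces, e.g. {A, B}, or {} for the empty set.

Variables eligible for adjustment (non-descendants of N5, excluding N5 and N9): {N1, N4, N7}.
Backdoor paths from N5 to N9:
  P1: N5 <- N1 -> N7 -> N2 <- N9
  P2: N5 <- N1 -> N4 <- N7 -> N2 <- N9
Each backdoor path contains an unconditioned collider, so every path is already blocked with the empty conditioning set:
  P1: blocked at collider N2 (neither it nor any descendant is in the conditioning set).
  P2: blocked at collider N4 (neither it nor any descendant is in the conditioning set).
The empty set is therefore the unique smallest valid set.

{}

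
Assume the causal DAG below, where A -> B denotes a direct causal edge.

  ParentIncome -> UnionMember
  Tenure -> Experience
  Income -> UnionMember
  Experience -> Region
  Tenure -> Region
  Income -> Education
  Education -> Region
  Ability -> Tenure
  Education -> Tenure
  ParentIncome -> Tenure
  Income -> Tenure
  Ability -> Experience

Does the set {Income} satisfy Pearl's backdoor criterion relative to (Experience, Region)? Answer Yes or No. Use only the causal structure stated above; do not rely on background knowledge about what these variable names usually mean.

Backdoor paths from Experience to Region (paths whose first edge points into Experience):
  P1: Experience <- Ability -> Tenure <- Income -> Education -> Region
  P2: Experience <- Ability -> Tenure <- ParentIncome -> UnionMember <- Income -> Education -> Region
  P3: Experience <- Ability -> Tenure <- Education -> Region
  P4: Experience <- Ability -> Tenure -> Region
  P5: Experience <- Tenure <- Income -> Education -> Region
  P6: Experience <- Tenure <- ParentIncome -> UnionMember <- Income -> Education -> Region
  P7: Experience <- Tenure <- Education -> Region
  P8: Experience <- Tenure -> Region
Condition 1 (no descendant of Experience in the set): holds — descendants of Experience are {Region}; none are in {Income}.
Condition 2 (every backdoor path blocked by {Income}):
  P1: blocked at collider Tenure (neither it nor any descendant is in the conditioning set).
  P2: blocked at collider Tenure (neither it nor any descendant is in the conditioning set).
  P3: blocked at collider Tenure (neither it nor any descendant is in the conditioning set).
  P4: open — no interior node is in the conditioning set.
  P5: blocked at fork node Income ∈ conditioning set.
  P6: blocked at collider UnionMember (neither it nor any descendant is in the conditioning set).
  P7: open — no interior node is in the conditioning set.
  P8: open — no interior node is in the conditioning set.
{Income} does not satisfy the backdoor criterion.

No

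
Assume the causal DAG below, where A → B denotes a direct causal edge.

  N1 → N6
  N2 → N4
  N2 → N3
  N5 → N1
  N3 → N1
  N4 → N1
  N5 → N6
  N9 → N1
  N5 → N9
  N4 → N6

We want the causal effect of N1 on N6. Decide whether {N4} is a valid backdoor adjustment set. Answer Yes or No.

Backdoor paths from N1 to N6 (paths whose first edge points into N1):
  P1: N1 <- N5 -> N6
  P2: N1 <- N9 <- N5 -> N6
  P3: N1 <- N4 -> N6
  P4: N1 <- N3 <- N2 -> N4 -> N6
Condition 1 (no descendant of N1 in the set): holds — descendants of N1 are {N6}; none are in {N4}.
Condition 2 (every backdoor path blocked by {N4}):
  P1: open — no interior node is in the conditioning set.
  P2: open — no interior node is in the conditioning set.
  P3: blocked at fork node N4 ∈ conditioning set.
  P4: blocked at chain node N4 ∈ conditioning set.
{N4} does not satisfy the backdoor criterion.

No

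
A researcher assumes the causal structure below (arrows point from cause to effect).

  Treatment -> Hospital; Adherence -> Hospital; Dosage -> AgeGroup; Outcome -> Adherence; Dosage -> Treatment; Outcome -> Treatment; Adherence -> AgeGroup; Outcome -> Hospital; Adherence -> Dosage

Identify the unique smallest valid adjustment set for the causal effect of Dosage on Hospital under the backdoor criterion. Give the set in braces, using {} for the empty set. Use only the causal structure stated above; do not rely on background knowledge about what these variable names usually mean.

Variables eligible for adjustment (non-descendants of Dosage, excluding Dosage and Hospital): {Adherence, Outcome}.
Backdoor paths from Dosage to Hospital:
  P1: Dosage <- Adherence <- Outcome -> Treatment -> Hospital
  P2: Dosage <- Adherence <- Outcome -> Hospital
  P3: Dosage <- Adherence -> Hospital
The empty set is not sufficient: P1 (Dosage <- Adherence <- Outcome -> Treatment -> Hospital) has no collider blocking it and no conditioned non-collider, so it is open.
Try {Adherence}:
  P1: blocked at chain node Adherence ∈ conditioning set.
  P2: blocked at chain node Adherence ∈ conditioning set.
  P3: blocked at fork node Adherence ∈ conditioning set.
{Adherence} contains no descendant of Dosage and blocks every backdoor path.
No other singleton works — e.g. {Outcome} leaves P3 open — so {Adherence} is the unique smallest valid adjustment set.

{Adherence}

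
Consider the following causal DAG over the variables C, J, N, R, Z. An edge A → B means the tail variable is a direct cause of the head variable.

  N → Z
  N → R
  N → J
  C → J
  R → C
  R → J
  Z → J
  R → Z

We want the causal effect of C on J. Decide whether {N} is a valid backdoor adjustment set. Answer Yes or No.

No

Backdoor paths from C to J (paths whose first edge points into C):
  P1: C <- R <- N -> Z -> J
  P2: C <- R <- N -> J
  P3: C <- R -> Z <- N -> J
  P4: C <- R -> Z -> J
  P5: C <- R -> J
Condition 1 (no descendant of C in the set): holds — descendants of C are {J}; none are in {N}.
Condition 2 (every backdoor path blocked by {N}):
  P1: blocked at fork node N ∈ conditioning set.
  P2: blocked at fork node N ∈ conditioning set.
  P3: blocked at collider Z (neither it nor any descendant is in the conditioning set).
  P4: open — no interior node is in the conditioning set.
  P5: open — no interior node is in the conditioning set.
{N} does not satisfy the backdoor criterion.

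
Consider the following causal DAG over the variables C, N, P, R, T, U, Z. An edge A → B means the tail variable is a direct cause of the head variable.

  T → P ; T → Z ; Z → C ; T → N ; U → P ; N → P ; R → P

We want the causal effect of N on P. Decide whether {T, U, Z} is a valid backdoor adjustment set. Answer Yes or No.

Backdoor paths from N to P (paths whose first edge points into N):
  P1: N <- T -> P
Condition 1 (no descendant of N in the set): holds — descendants of N are {P}; none are in {T, U, Z}.
Condition 2 (every backdoor path blocked by {T, U, Z}):
  P1: blocked at fork node T ∈ conditioning set.
{T, U, Z} satisfies the backdoor criterion.

Yes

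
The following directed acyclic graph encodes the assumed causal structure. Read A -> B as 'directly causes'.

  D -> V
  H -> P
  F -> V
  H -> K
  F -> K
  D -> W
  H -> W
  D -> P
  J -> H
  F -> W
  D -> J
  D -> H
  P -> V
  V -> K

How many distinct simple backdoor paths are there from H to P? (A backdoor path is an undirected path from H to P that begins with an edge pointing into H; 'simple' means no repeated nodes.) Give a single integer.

8

A backdoor path from H to P is any simple undirected path whose first edge points into H (i.e. leaves H via a parent).
Parents of H: {D, J}.
Enumerating:
  P1: H <- D -> P
  P2: H <- D -> W <- F -> V <- P
  P3: H <- D -> W <- F -> K <- V <- P
  P4: H <- D -> V <- P
  P5: H <- J <- D -> P
  P6: H <- J <- D -> W <- F -> V <- P
  P7: H <- J <- D -> W <- F -> K <- V <- P
  P8: H <- J <- D -> V <- P
That exhausts the simple backdoor paths. Count: 8.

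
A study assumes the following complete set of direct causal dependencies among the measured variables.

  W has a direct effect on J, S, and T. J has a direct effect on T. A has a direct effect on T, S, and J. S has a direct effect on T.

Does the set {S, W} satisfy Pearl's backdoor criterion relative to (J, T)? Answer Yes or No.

No

Backdoor paths from J to T (paths whose first edge points into J):
  P1: J <- A -> S <- W -> T
  P2: J <- A -> S -> T
  P3: J <- A -> T
  P4: J <- W -> S <- A -> T
  P5: J <- W -> S -> T
  P6: J <- W -> T
Condition 1 (no descendant of J in the set): holds — descendants of J are {T}; none are in {S, W}.
Condition 2 (every backdoor path blocked by {S, W}):
  P1: blocked at fork node W ∈ conditioning set.
  P2: blocked at chain node S ∈ conditioning set.
  P3: open — no interior node is in the conditioning set.
  P4: blocked at fork node W ∈ conditioning set.
  P5: blocked at fork node W ∈ conditioning set.
  P6: blocked at fork node W ∈ conditioning set.
{S, W} does not satisfy the backdoor criterion.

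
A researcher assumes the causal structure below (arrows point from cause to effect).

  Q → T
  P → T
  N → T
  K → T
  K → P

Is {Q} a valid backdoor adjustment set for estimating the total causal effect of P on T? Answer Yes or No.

Backdoor paths from P to T (paths whose first edge points into P):
  P1: P <- K -> T
Condition 1 (no descendant of P in the set): holds — descendants of P are {T}; none are in {Q}.
Condition 2 (every backdoor path blocked by {Q}):
  P1: open — no interior node is in the conditioning set.
{Q} does not satisfy the backdoor criterion.

No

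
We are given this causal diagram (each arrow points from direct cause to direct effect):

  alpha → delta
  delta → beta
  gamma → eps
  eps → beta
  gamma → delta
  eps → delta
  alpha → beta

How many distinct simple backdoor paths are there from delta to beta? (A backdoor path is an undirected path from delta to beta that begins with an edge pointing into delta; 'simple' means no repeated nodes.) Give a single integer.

A backdoor path from delta to beta is any simple undirected path whose first edge points into delta (i.e. leaves delta via a parent).
Parents of delta: {alpha, eps, gamma}.
Enumerating:
  P1: delta <- gamma -> eps -> beta
  P2: delta <- eps -> beta
  P3: delta <- alpha -> beta
That exhausts the simple backdoor paths. Count: 3.

3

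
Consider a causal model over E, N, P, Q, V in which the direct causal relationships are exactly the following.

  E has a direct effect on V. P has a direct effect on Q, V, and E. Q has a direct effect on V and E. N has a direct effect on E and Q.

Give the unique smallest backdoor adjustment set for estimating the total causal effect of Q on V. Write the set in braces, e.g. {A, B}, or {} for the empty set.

{N, P}

Variables eligible for adjustment (non-descendants of Q, excluding Q and V): {N, P}.
Backdoor paths from Q to V:
  P1: Q <- P -> E -> V
  P2: Q <- P -> V
  P3: Q <- N -> E <- P -> V
  P4: Q <- N -> E -> V
The empty set is not sufficient: P1 (Q <- P -> E -> V) has no collider blocking it and no conditioned non-collider, so it is open.
Try {N, P}:
  P1: blocked at fork node P ∈ conditioning set.
  P2: blocked at fork node P ∈ conditioning set.
  P3: blocked at fork node N ∈ conditioning set.
  P4: blocked at fork node N ∈ conditioning set.
{N, P} contains no descendant of Q and blocks every backdoor path.
Every element of {N, P} is needed (dropping N leaves P4 open; dropping P leaves P1 open), so no proper subset is valid.
Among all size-2 subsets of the eligible variables, only {N, P} blocks every backdoor path, so it is the unique smallest valid adjustment set.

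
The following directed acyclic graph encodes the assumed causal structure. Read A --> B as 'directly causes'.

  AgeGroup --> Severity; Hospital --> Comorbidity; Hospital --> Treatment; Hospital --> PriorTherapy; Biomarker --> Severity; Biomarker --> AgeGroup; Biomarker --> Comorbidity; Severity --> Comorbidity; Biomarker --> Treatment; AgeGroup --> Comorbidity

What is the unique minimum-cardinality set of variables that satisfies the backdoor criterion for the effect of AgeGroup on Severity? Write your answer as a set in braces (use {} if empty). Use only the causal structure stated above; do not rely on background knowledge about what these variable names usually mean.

Variables eligible for adjustment (non-descendants of AgeGroup, excluding AgeGroup and Severity): {Biomarker, Hospital, PriorTherapy, Treatment}.
Backdoor paths from AgeGroup to Severity:
  P1: AgeGroup <- Biomarker -> Treatment <- Hospital -> Comorbidity <- Severity
  P2: AgeGroup <- Biomarker -> Severity
  P3: AgeGroup <- Biomarker -> Comorbidity <- Severity
The empty set is not sufficient: P2 (AgeGroup <- Biomarker -> Severity) has no collider blocking it and no conditioned non-collider, so it is open.
Try {Biomarker}:
  P1: blocked at fork node Biomarker ∈ conditioning set.
  P2: blocked at fork node Biomarker ∈ conditioning set.
  P3: blocked at fork node Biomarker ∈ conditioning set.
{Biomarker} contains no descendant of AgeGroup and blocks every backdoor path.
No other singleton works — e.g. {Hospital} leaves P2 open — so {Biomarker} is the unique smallest valid adjustment set.

{Biomarker}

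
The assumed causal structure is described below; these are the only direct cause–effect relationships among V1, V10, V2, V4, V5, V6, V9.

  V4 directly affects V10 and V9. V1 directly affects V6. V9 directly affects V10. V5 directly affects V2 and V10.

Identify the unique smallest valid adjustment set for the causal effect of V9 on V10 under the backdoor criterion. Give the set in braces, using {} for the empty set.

Variables eligible for adjustment (non-descendants of V9, excluding V9 and V10): {V1, V2, V4, V5, V6}.
Backdoor paths from V9 to V10:
  P1: V9 <- V4 -> V10
The empty set is not sufficient: P1 (V9 <- V4 -> V10) has no collider blocking it and no conditioned non-collider, so it is open.
Try {V4}:
  P1: blocked at fork node V4 ∈ conditioning set.
{V4} contains no descendant of V9 and blocks every backdoor path.
No other singleton works — e.g. {V5} leaves P1 open — so {V4} is the unique smallest valid adjustment set.

{V4}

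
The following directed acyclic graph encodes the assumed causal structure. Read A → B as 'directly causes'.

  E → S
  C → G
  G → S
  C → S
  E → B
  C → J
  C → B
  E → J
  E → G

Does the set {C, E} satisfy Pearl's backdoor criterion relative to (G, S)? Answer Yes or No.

Yes

Backdoor paths from G to S (paths whose first edge points into G):
  P1: G <- E -> S
  P2: G <- E -> J <- C -> S
  P3: G <- E -> B <- C -> S
  P4: G <- C -> S
  P5: G <- C -> J <- E -> S
  P6: G <- C -> B <- E -> S
Condition 1 (no descendant of G in the set): holds — descendants of G are {S}; none are in {C, E}.
Condition 2 (every backdoor path blocked by {C, E}):
  P1: blocked at fork node E ∈ conditioning set.
  P2: blocked at fork node E ∈ conditioning set.
  P3: blocked at fork node E ∈ conditioning set.
  P4: blocked at fork node C ∈ conditioning set.
  P5: blocked at fork node C ∈ conditioning set.
  P6: blocked at fork node C ∈ conditioning set.
{C, E} satisfies the backdoor criterion.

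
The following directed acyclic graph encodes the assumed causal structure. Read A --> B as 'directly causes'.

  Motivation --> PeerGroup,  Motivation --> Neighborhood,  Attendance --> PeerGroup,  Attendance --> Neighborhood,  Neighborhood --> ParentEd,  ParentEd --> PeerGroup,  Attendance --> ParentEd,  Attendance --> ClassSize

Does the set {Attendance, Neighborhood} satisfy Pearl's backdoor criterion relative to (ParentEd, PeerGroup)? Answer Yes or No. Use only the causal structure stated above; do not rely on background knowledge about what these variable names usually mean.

Yes

Backdoor paths from ParentEd to PeerGroup (paths whose first edge points into ParentEd):
  P1: ParentEd <- Attendance -> Neighborhood <- Motivation -> PeerGroup
  P2: ParentEd <- Attendance -> PeerGroup
  P3: ParentEd <- Neighborhood <- Attendance -> PeerGroup
  P4: ParentEd <- Neighborhood <- Motivation -> PeerGroup
Condition 1 (no descendant of ParentEd in the set): holds — descendants of ParentEd are {PeerGroup}; none are in {Attendance, Neighborhood}.
Condition 2 (every backdoor path blocked by {Attendance, Neighborhood}):
  P1: blocked at fork node Attendance ∈ conditioning set.
  P2: blocked at fork node Attendance ∈ conditioning set.
  P3: blocked at chain node Neighborhood ∈ conditioning set.
  P4: blocked at chain node Neighborhood ∈ conditioning set.
{Attendance, Neighborhood} satisfies the backdoor criterion.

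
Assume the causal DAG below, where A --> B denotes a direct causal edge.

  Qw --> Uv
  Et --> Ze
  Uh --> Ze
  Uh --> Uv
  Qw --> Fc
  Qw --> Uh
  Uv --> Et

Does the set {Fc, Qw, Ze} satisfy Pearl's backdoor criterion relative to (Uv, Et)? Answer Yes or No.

No

Backdoor paths from Uv to Et (paths whose first edge points into Uv):
  P1: Uv <- Qw -> Uh -> Ze <- Et
  P2: Uv <- Uh -> Ze <- Et
Condition 1 (no descendant of Uv in the set): FAILS — Ze is a descendant of Uv.
Condition 2 (every backdoor path blocked by {Fc, Qw, Ze}):
  P1: blocked at fork node Qw ∈ conditioning set.
  P2: open — collider(s) Ze are conditioned on (or have a conditioned descendant) and no non-collider on the path is in the set.
{Fc, Qw, Ze} does not satisfy the backdoor criterion.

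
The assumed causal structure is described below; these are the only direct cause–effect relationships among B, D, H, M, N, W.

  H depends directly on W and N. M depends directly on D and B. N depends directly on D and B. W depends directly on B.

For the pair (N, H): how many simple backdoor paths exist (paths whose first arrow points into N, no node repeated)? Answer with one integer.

2

A backdoor path from N to H is any simple undirected path whose first edge points into N (i.e. leaves N via a parent).
Parents of N: {B, D}.
Enumerating:
  P1: N <- B -> W -> H
  P2: N <- D -> M <- B -> W -> H
That exhausts the simple backdoor paths. Count: 2.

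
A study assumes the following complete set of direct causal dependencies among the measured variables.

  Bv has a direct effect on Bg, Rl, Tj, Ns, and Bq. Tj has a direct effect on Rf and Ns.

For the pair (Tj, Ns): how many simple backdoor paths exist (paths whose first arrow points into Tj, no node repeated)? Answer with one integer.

A backdoor path from Tj to Ns is any simple undirected path whose first edge points into Tj (i.e. leaves Tj via a parent).
Parents of Tj: {Bv}.
Enumerating:
  P1: Tj <- Bv -> Ns
That exhausts the simple backdoor paths. Count: 1.

1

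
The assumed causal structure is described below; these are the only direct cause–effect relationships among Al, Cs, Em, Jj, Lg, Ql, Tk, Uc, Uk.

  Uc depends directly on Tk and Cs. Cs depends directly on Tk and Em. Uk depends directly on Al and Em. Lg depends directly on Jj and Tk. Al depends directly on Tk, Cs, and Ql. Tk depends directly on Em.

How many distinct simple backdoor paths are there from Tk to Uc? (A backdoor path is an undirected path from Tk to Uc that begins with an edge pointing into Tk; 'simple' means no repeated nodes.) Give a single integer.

A backdoor path from Tk to Uc is any simple undirected path whose first edge points into Tk (i.e. leaves Tk via a parent).
Parents of Tk: {Em}.
Enumerating:
  P1: Tk <- Em -> Cs -> Uc
  P2: Tk <- Em -> Uk <- Al <- Cs -> Uc
That exhausts the simple backdoor paths. Count: 2.

2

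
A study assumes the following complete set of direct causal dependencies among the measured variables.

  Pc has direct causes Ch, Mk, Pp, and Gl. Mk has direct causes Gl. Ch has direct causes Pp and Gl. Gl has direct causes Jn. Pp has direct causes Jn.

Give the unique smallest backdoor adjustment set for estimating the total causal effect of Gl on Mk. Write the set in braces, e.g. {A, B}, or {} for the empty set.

{}

Variables eligible for adjustment (non-descendants of Gl, excluding Gl and Mk): {Jn, Pp}.
Backdoor paths from Gl to Mk:
  P1: Gl <- Jn -> Pp -> Ch -> Pc <- Mk
  P2: Gl <- Jn -> Pp -> Pc <- Mk
Each backdoor path contains an unconditioned collider, so every path is already blocked with the empty conditioning set:
  P1: blocked at collider Pc (neither it nor any descendant is in the conditioning set).
  P2: blocked at collider Pc (neither it nor any descendant is in the conditioning set).
The empty set is therefore the unique smallest valid set.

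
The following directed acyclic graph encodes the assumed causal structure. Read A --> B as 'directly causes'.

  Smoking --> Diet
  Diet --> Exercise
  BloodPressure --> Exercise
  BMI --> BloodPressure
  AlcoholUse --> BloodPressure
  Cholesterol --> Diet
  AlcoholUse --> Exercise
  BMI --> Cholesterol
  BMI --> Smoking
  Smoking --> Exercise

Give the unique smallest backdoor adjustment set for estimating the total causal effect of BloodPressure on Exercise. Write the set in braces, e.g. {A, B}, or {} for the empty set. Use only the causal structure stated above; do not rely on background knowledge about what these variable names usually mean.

Variables eligible for adjustment (non-descendants of BloodPressure, excluding BloodPressure and Exercise): {AlcoholUse, BMI, Cholesterol, Diet, Smoking}.
Backdoor paths from BloodPressure to Exercise:
  P1: BloodPressure <- BMI -> Cholesterol -> Diet <- Smoking -> Exercise
  P2: BloodPressure <- BMI -> Cholesterol -> Diet -> Exercise
  P3: BloodPressure <- BMI -> Smoking -> Diet -> Exercise
  P4: BloodPressure <- BMI -> Smoking -> Exercise
  P5: BloodPressure <- AlcoholUse -> Exercise
The empty set is not sufficient: P2 (BloodPressure <- BMI -> Cholesterol -> Diet -> Exercise) has no collider blocking it and no conditioned non-collider, so it is open.
Try {AlcoholUse, BMI}:
  P1: blocked at fork node BMI ∈ conditioning set.
  P2: blocked at fork node BMI ∈ conditioning set.
  P3: blocked at fork node BMI ∈ conditioning set.
  P4: blocked at fork node BMI ∈ conditioning set.
  P5: blocked at fork node AlcoholUse ∈ conditioning set.
{AlcoholUse, BMI} contains no descendant of BloodPressure and blocks every backdoor path.
Every element of {AlcoholUse, BMI} is needed (dropping AlcoholUse leaves P5 open; dropping BMI leaves P2 open), so no proper subset is valid.
Among all size-2 subsets of the eligible variables, only {AlcoholUse, BMI} blocks every backdoor path, so it is the unique smallest valid adjustment set.

{AlcoholUse, BMI}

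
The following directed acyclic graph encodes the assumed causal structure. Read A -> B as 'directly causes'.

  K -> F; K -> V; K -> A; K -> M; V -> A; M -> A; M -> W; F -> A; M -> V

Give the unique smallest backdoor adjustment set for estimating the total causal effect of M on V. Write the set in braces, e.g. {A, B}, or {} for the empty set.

{K}

Variables eligible for adjustment (non-descendants of M, excluding M and V): {F, K}.
Backdoor paths from M to V:
  P1: M <- K -> V
  P2: M <- K -> F -> A <- V
  P3: M <- K -> A <- V
The empty set is not sufficient: P1 (M <- K -> V) has no collider blocking it and no conditioned non-collider, so it is open.
Try {K}:
  P1: blocked at fork node K ∈ conditioning set.
  P2: blocked at fork node K ∈ conditioning set.
  P3: blocked at fork node K ∈ conditioning set.
{K} contains no descendant of M and blocks every backdoor path.
No other singleton works — e.g. {F} leaves P1 open — so {K} is the unique smallest valid adjustment set.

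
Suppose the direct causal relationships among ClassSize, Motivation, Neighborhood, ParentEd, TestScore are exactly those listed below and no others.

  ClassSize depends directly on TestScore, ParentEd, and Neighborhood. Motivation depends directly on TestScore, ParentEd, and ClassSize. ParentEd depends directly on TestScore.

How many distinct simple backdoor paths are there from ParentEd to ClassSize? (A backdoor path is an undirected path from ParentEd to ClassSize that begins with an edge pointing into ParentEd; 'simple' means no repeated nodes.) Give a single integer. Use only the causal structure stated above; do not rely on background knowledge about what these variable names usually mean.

2

A backdoor path from ParentEd to ClassSize is any simple undirected path whose first edge points into ParentEd (i.e. leaves ParentEd via a parent).
Parents of ParentEd: {TestScore}.
Enumerating:
  P1: ParentEd <- TestScore -> ClassSize
  P2: ParentEd <- TestScore -> Motivation <- ClassSize
That exhausts the simple backdoor paths. Count: 2.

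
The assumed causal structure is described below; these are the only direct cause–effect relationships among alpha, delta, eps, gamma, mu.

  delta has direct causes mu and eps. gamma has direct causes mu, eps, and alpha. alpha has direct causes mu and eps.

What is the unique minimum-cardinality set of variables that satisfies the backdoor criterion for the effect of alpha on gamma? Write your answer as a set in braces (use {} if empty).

Variables eligible for adjustment (non-descendants of alpha, excluding alpha and gamma): {delta, eps, mu}.
Backdoor paths from alpha to gamma:
  P1: alpha <- mu -> delta <- eps -> gamma
  P2: alpha <- mu -> gamma
  P3: alpha <- eps -> delta <- mu -> gamma
  P4: alpha <- eps -> gamma
The empty set is not sufficient: P2 (alpha <- mu -> gamma) has no collider blocking it and no conditioned non-collider, so it is open.
Try {eps, mu}:
  P1: blocked at fork node mu ∈ conditioning set.
  P2: blocked at fork node mu ∈ conditioning set.
  P3: blocked at fork node eps ∈ conditioning set.
  P4: blocked at fork node eps ∈ conditioning set.
{eps, mu} contains no descendant of alpha and blocks every backdoor path.
Every element of {eps, mu} is needed (dropping eps leaves P4 open; dropping mu leaves P2 open), so no proper subset is valid.
Among all size-2 subsets of the eligible variables, only {eps, mu} blocks every backdoor path, so it is the unique smallest valid adjustment set.

{eps, mu}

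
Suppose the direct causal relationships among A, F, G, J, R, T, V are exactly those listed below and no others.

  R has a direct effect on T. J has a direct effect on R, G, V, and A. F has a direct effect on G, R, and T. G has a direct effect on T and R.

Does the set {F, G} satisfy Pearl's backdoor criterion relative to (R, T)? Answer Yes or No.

Yes

Backdoor paths from R to T (paths whose first edge points into R):
  P1: R <- F -> G -> T
  P2: R <- F -> T
  P3: R <- J -> G <- F -> T
  P4: R <- J -> G -> T
  P5: R <- G <- F -> T
  P6: R <- G -> T
Condition 1 (no descendant of R in the set): holds — descendants of R are {T}; none are in {F, G}.
Condition 2 (every backdoor path blocked by {F, G}):
  P1: blocked at fork node F ∈ conditioning set.
  P2: blocked at fork node F ∈ conditioning set.
  P3: blocked at fork node F ∈ conditioning set.
  P4: blocked at chain node G ∈ conditioning set.
  P5: blocked at chain node G ∈ conditioning set.
  P6: blocked at fork node G ∈ conditioning set.
{F, G} satisfies the backdoor criterion.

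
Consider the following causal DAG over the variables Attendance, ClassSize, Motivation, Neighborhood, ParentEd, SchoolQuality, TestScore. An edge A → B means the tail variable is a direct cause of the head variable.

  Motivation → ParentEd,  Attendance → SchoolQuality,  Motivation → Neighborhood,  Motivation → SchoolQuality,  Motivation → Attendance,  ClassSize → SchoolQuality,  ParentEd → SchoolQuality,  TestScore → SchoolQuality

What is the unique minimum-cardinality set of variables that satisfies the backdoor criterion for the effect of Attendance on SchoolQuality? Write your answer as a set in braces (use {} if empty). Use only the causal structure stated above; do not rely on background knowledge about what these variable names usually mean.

Variables eligible for adjustment (non-descendants of Attendance, excluding Attendance and SchoolQuality): {ClassSize, Motivation, Neighborhood, ParentEd, TestScore}.
Backdoor paths from Attendance to SchoolQuality:
  P1: Attendance <- Motivation -> ParentEd -> SchoolQuality
  P2: Attendance <- Motivation -> SchoolQuality
The empty set is not sufficient: P1 (Attendance <- Motivation -> ParentEd -> SchoolQuality) has no collider blocking it and no conditioned non-collider, so it is open.
Try {Motivation}:
  P1: blocked at fork node Motivation ∈ conditioning set.
  P2: blocked at fork node Motivation ∈ conditioning set.
{Motivation} contains no descendant of Attendance and blocks every backdoor path.
No other singleton works — e.g. {ClassSize} leaves P1 open — so {Motivation} is the unique smallest valid adjustment set.

{Motivation}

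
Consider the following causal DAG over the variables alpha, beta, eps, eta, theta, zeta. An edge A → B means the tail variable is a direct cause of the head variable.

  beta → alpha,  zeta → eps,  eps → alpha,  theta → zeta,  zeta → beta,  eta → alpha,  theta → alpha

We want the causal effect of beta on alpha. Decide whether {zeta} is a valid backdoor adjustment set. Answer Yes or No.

Backdoor paths from beta to alpha (paths whose first edge points into beta):
  P1: beta <- zeta <- theta -> alpha
  P2: beta <- zeta -> eps -> alpha
Condition 1 (no descendant of beta in the set): holds — descendants of beta are {alpha}; none are in {zeta}.
Condition 2 (every backdoor path blocked by {zeta}):
  P1: blocked at chain node zeta ∈ conditioning set.
  P2: blocked at fork node zeta ∈ conditioning set.
{zeta} satisfies the backdoor criterion.

Yes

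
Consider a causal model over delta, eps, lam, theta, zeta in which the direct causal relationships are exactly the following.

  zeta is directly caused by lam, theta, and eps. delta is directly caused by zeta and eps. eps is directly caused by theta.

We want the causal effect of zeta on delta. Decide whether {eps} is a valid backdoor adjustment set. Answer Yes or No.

Backdoor paths from zeta to delta (paths whose first edge points into zeta):
  P1: zeta <- theta -> eps -> delta
  P2: zeta <- eps -> delta
Condition 1 (no descendant of zeta in the set): holds — descendants of zeta are {delta}; none are in {eps}.
Condition 2 (every backdoor path blocked by {eps}):
  P1: blocked at chain node eps ∈ conditioning set.
  P2: blocked at fork node eps ∈ conditioning set.
{eps} satisfies the backdoor criterion.

Yes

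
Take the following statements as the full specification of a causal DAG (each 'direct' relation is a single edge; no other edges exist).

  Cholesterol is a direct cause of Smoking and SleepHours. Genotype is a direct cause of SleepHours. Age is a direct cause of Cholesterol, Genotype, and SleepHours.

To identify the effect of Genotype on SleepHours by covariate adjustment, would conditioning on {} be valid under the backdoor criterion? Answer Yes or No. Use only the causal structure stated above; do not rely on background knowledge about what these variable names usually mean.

Backdoor paths from Genotype to SleepHours (paths whose first edge points into Genotype):
  P1: Genotype <- Age -> Cholesterol -> SleepHours
  P2: Genotype <- Age -> SleepHours
Condition 1 (no descendant of Genotype in the set): holds — descendants of Genotype are {SleepHours}; none are in {}.
Condition 2 (every backdoor path blocked by {}):
  P1: open — no interior node is in the conditioning set.
  P2: open — no interior node is in the conditioning set.
{} does not satisfy the backdoor criterion.

No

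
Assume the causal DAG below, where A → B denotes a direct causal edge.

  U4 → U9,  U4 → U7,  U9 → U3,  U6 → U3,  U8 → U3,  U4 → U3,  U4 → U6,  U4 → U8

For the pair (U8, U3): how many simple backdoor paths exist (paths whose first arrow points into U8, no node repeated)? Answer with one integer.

A backdoor path from U8 to U3 is any simple undirected path whose first edge points into U8 (i.e. leaves U8 via a parent).
Parents of U8: {U4}.
Enumerating:
  P1: U8 <- U4 -> U9 -> U3
  P2: U8 <- U4 -> U6 -> U3
  P3: U8 <- U4 -> U3
That exhausts the simple backdoor paths. Count: 3.

3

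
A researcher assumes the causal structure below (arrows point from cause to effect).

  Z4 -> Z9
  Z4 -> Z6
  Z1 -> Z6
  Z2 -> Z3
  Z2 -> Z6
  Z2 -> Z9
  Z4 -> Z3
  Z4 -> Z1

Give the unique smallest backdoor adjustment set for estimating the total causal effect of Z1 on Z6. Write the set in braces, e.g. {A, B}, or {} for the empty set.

Variables eligible for adjustment (non-descendants of Z1, excluding Z1 and Z6): {Z2, Z3, Z4, Z9}.
Backdoor paths from Z1 to Z6:
  P1: Z1 <- Z4 -> Z9 <- Z2 -> Z6
  P2: Z1 <- Z4 -> Z3 <- Z2 -> Z6
  P3: Z1 <- Z4 -> Z6
The empty set is not sufficient: P3 (Z1 <- Z4 -> Z6) has no collider blocking it and no conditioned non-collider, so it is open.
Try {Z4}:
  P1: blocked at fork node Z4 ∈ conditioning set.
  P2: blocked at fork node Z4 ∈ conditioning set.
  P3: blocked at fork node Z4 ∈ conditioning set.
{Z4} contains no descendant of Z1 and blocks every backdoor path.
No other singleton works — e.g. {Z2} leaves P3 open — so {Z4} is the unique smallest valid adjustment set.

{Z4}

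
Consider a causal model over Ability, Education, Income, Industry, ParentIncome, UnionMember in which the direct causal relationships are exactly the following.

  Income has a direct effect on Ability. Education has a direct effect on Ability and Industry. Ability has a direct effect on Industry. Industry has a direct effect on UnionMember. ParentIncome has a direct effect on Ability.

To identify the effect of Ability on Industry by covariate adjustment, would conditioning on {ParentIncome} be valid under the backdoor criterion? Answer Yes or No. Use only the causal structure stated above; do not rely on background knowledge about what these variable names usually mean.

Backdoor paths from Ability to Industry (paths whose first edge points into Ability):
  P1: Ability <- Education -> Industry
Condition 1 (no descendant of Ability in the set): holds — descendants of Ability are {Industry, UnionMember}; none are in {ParentIncome}.
Condition 2 (every backdoor path blocked by {ParentIncome}):
  P1: open — no interior node is in the conditioning set.
{ParentIncome} does not satisfy the backdoor criterion.

No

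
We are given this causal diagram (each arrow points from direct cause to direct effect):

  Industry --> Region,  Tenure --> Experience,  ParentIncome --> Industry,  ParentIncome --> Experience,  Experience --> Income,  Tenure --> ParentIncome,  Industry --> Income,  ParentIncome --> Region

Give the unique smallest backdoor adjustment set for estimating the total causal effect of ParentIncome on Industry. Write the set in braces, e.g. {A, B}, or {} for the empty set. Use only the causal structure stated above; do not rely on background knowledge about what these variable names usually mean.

{}

Variables eligible for adjustment (non-descendants of ParentIncome, excluding ParentIncome and Industry): {Tenure}.
Backdoor paths from ParentIncome to Industry:
  P1: ParentIncome <- Tenure -> Experience -> Income <- Industry
Each backdoor path contains an unconditioned collider, so every path is already blocked with the empty conditioning set:
  P1: blocked at collider Income (neither it nor any descendant is in the conditioning set).
The empty set is therefore the unique smallest valid set.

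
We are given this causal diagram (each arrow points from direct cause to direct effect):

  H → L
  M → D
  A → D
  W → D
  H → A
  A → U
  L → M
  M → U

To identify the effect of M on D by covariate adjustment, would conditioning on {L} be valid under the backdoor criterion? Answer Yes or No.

Yes

Backdoor paths from M to D (paths whose first edge points into M):
  P1: M <- L <- H -> A -> D
Condition 1 (no descendant of M in the set): holds — descendants of M are {D, U}; none are in {L}.
Condition 2 (every backdoor path blocked by {L}):
  P1: blocked at chain node L ∈ conditioning set.
{L} satisfies the backdoor criterion.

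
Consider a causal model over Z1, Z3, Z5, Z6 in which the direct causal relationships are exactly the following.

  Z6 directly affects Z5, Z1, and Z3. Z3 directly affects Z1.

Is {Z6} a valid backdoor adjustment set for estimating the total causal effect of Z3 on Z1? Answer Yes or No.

Backdoor paths from Z3 to Z1 (paths whose first edge points into Z3):
  P1: Z3 <- Z6 -> Z1
Condition 1 (no descendant of Z3 in the set): holds — descendants of Z3 are {Z1}; none are in {Z6}.
Condition 2 (every backdoor path blocked by {Z6}):
  P1: blocked at fork node Z6 ∈ conditioning set.
{Z6} satisfies the backdoor criterion.

Yes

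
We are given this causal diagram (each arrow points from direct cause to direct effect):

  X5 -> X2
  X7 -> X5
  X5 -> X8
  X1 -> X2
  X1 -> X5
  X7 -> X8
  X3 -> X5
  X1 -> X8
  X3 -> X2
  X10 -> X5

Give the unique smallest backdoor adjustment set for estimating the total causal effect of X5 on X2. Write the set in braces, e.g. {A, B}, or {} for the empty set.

Variables eligible for adjustment (non-descendants of X5, excluding X5 and X2): {X1, X10, X3, X7}.
Backdoor paths from X5 to X2:
  P1: X5 <- X7 -> X8 <- X1 -> X2
  P2: X5 <- X3 -> X2
  P3: X5 <- X1 -> X2
The empty set is not sufficient: P2 (X5 <- X3 -> X2) has no collider blocking it and no conditioned non-collider, so it is open.
Try {X1, X3}:
  P1: blocked at collider X8 (neither it nor any descendant is in the conditioning set).
  P2: blocked at fork node X3 ∈ conditioning set.
  P3: blocked at fork node X1 ∈ conditioning set.
{X1, X3} contains no descendant of X5 and blocks every backdoor path.
Every element of {X1, X3} is needed (dropping X1 leaves P3 open; dropping X3 leaves P2 open), so no proper subset is valid.
Among all size-2 subsets of the eligible variables, only {X1, X3} blocks every backdoor path, so it is the unique smallest valid adjustment set.

{X1, X3}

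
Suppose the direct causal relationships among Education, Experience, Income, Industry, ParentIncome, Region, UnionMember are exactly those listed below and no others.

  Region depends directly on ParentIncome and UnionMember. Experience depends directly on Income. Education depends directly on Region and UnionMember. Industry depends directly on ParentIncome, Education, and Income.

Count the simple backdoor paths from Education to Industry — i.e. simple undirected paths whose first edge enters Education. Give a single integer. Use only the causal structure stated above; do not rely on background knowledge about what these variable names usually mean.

A backdoor path from Education to Industry is any simple undirected path whose first edge points into Education (i.e. leaves Education via a parent).
Parents of Education: {Region, UnionMember}.
Enumerating:
  P1: Education <- UnionMember -> Region <- ParentIncome -> Industry
  P2: Education <- Region <- ParentIncome -> Industry
That exhausts the simple backdoor paths. Count: 2.

2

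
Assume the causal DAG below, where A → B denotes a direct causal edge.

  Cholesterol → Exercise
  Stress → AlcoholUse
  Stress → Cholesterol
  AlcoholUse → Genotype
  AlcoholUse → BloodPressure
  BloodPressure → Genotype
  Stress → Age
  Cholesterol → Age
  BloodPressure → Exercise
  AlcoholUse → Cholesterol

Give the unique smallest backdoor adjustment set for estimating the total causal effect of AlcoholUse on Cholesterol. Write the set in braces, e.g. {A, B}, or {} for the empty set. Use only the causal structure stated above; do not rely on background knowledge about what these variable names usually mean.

Variables eligible for adjustment (non-descendants of AlcoholUse, excluding AlcoholUse and Cholesterol): {Stress}.
Backdoor paths from AlcoholUse to Cholesterol:
  P1: AlcoholUse <- Stress -> Cholesterol
  P2: AlcoholUse <- Stress -> Age <- Cholesterol
The empty set is not sufficient: P1 (AlcoholUse <- Stress -> Cholesterol) has no collider blocking it and no conditioned non-collider, so it is open.
Try {Stress}:
  P1: blocked at fork node Stress ∈ conditioning set.
  P2: blocked at fork node Stress ∈ conditioning set.
{Stress} contains no descendant of AlcoholUse and blocks every backdoor path.
{Stress} is the unique smallest valid adjustment set.

{Stress}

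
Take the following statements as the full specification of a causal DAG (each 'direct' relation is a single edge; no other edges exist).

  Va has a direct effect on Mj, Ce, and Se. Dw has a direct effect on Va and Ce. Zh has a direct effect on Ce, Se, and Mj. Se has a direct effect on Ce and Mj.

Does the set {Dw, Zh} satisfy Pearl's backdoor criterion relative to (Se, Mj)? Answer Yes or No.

No

Backdoor paths from Se to Mj (paths whose first edge points into Se):
  P1: Se <- Zh -> Mj
  P2: Se <- Zh -> Ce <- Dw -> Va -> Mj
  P3: Se <- Zh -> Ce <- Va -> Mj
  P4: Se <- Va <- Dw -> Ce <- Zh -> Mj
  P5: Se <- Va -> Mj
  P6: Se <- Va -> Ce <- Zh -> Mj
Condition 1 (no descendant of Se in the set): holds — descendants of Se are {Ce, Mj}; none are in {Dw, Zh}.
Condition 2 (every backdoor path blocked by {Dw, Zh}):
  P1: blocked at fork node Zh ∈ conditioning set.
  P2: blocked at fork node Zh ∈ conditioning set.
  P3: blocked at fork node Zh ∈ conditioning set.
  P4: blocked at fork node Dw ∈ conditioning set.
  P5: open — no interior node is in the conditioning set.
  P6: blocked at collider Ce (neither it nor any descendant is in the conditioning set).
{Dw, Zh} does not satisfy the backdoor criterion.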